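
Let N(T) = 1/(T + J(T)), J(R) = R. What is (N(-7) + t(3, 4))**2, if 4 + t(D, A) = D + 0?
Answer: 225/196 ≈ 1.1480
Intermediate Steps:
t(D, A) = -4 + D (t(D, A) = -4 + (D + 0) = -4 + D)
N(T) = 1/(2*T) (N(T) = 1/(T + T) = 1/(2*T))
(N(-7) + t(3, 4))**2 = ((1/2)/(-7) + (-4 + 3))**2 = ((1/2)*(-1/7) - 1)**2 = (-1/14 - 1)**2 = (-15/14)**2 = 225/196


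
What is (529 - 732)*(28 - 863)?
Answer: 169505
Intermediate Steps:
(529 - 732)*(28 - 863) = -203*(-835) = 169505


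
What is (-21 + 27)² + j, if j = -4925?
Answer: -4889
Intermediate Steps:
(-21 + 27)² + j = (-21 + 27)² - 4925 = 6² - 4925 = 36 - 4925 = -4889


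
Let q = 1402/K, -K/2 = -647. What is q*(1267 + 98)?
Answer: 956865/647 ≈ 1478.9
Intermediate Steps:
K = 1294 (K = -2*(-647) = 1294)
q = 701/647 (q = 1402/1294 = 1402*(1/1294) = 701/647 ≈ 1.0835)
q*(1267 + 98) = 701*(1267 + 98)/647 = (701/647)*1365 = 956865/647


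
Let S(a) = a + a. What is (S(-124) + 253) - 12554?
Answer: -12549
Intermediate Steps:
S(a) = 2*a
(S(-124) + 253) - 12554 = (2*(-124) + 253) - 12554 = (-248 + 253) - 12554 = 5 - 12554 = -12549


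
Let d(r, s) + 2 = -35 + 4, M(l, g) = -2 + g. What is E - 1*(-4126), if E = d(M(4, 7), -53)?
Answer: 4093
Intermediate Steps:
d(r, s) = -33 (d(r, s) = -2 + (-35 + 4) = -2 - 31 = -33)
E = -33
E - 1*(-4126) = -33 - 1*(-4126) = -33 + 4126 = 4093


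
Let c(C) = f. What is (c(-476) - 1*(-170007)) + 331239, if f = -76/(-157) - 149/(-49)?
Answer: 3856112595/7693 ≈ 5.0125e+5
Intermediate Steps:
f = 27117/7693 (f = -76*(-1/157) - 149*(-1/49) = 76/157 + 149/49 = 27117/7693 ≈ 3.5249)
c(C) = 27117/7693
(c(-476) - 1*(-170007)) + 331239 = (27117/7693 - 1*(-170007)) + 331239 = (27117/7693 + 170007) + 331239 = 1307890968/7693 + 331239 = 3856112595/7693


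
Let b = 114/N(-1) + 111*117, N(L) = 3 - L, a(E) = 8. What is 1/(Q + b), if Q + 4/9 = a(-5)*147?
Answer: 18/255439 ≈ 7.0467e-5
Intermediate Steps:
b = 26031/2 (b = 114/(3 - 1*(-1)) + 111*117 = 114/(3 + 1) + 12987 = 114/4 + 12987 = 114*(1/4) + 12987 = 57/2 + 12987 = 26031/2 ≈ 13016.)
Q = 10580/9 (Q = -4/9 + 8*147 = -4/9 + 1176 = 10580/9 ≈ 1175.6)
1/(Q + b) = 1/(10580/9 + 26031/2) = 1/(255439/18) = 18/255439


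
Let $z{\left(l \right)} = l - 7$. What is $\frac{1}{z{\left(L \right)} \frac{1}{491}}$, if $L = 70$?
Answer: $\frac{491}{63} \approx 7.7936$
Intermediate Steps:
$z{\left(l \right)} = -7 + l$
$\frac{1}{z{\left(L \right)} \frac{1}{491}} = \frac{1}{\left(-7 + 70\right) \frac{1}{491}} = \frac{1}{63 \cdot \frac{1}{491}} = \frac{1}{\frac{63}{491}} = \frac{491}{63}$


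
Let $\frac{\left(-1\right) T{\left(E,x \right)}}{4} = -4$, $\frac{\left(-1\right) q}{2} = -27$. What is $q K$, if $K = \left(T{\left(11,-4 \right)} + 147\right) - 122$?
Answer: $2214$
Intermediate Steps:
$q = 54$ ($q = \left(-2\right) \left(-27\right) = 54$)
$T{\left(E,x \right)} = 16$ ($T{\left(E,x \right)} = \left(-4\right) \left(-4\right) = 16$)
$K = 41$ ($K = \left(16 + 147\right) - 122 = 163 - 122 = 41$)
$q K = 54 \cdot 41 = 2214$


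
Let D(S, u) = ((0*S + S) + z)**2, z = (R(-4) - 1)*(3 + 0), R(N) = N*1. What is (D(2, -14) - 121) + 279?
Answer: 327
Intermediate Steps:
R(N) = N
z = -15 (z = (-4 - 1)*(3 + 0) = -5*3 = -15)
D(S, u) = (-15 + S)**2 (D(S, u) = ((0*S + S) - 15)**2 = ((0 + S) - 15)**2 = (S - 15)**2 = (-15 + S)**2)
(D(2, -14) - 121) + 279 = ((-15 + 2)**2 - 121) + 279 = ((-13)**2 - 121) + 279 = (169 - 121) + 279 = 48 + 279 = 327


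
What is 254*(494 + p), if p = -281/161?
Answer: 20130262/161 ≈ 1.2503e+5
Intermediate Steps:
p = -281/161 (p = -281*1/161 = -281/161 ≈ -1.7453)
254*(494 + p) = 254*(494 - 281/161) = 254*(79253/161) = 20130262/161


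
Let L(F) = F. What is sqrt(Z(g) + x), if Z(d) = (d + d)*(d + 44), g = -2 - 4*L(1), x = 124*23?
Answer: 2*sqrt(599) ≈ 48.949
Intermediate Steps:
x = 2852
g = -6 (g = -2 - 4*1 = -2 - 4 = -6)
Z(d) = 2*d*(44 + d) (Z(d) = (2*d)*(44 + d) = 2*d*(44 + d))
sqrt(Z(g) + x) = sqrt(2*(-6)*(44 - 6) + 2852) = sqrt(2*(-6)*38 + 2852) = sqrt(-456 + 2852) = sqrt(2396) = 2*sqrt(599)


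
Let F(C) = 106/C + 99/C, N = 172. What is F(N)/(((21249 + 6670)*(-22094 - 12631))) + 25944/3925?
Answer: 173048359662503/26180034374100 ≈ 6.6099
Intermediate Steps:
F(C) = 205/C
F(N)/(((21249 + 6670)*(-22094 - 12631))) + 25944/3925 = (205/172)/(((21249 + 6670)*(-22094 - 12631))) + 25944/3925 = (205*(1/172))/((27919*(-34725))) + 25944*(1/3925) = (205/172)/(-969487275) + 25944/3925 = (205/172)*(-1/969487275) + 25944/3925 = -41/33350362260 + 25944/3925 = 173048359662503/26180034374100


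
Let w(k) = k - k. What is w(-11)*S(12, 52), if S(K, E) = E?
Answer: 0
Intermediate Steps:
w(k) = 0
w(-11)*S(12, 52) = 0*52 = 0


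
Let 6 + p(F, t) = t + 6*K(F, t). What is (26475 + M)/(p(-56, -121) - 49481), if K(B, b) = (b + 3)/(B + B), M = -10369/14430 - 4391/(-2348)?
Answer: -3139694021513/5882051758635 ≈ -0.53378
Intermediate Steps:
M = 19507859/16940820 (M = -10369*1/14430 - 4391*(-1/2348) = -10369/14430 + 4391/2348 = 19507859/16940820 ≈ 1.1515)
K(B, b) = (3 + b)/(2*B) (K(B, b) = (3 + b)/((2*B)) = (3 + b)*(1/(2*B)) = (3 + b)/(2*B))
p(F, t) = -6 + t + 3*(3 + t)/F (p(F, t) = -6 + (t + 6*((3 + t)/(2*F))) = -6 + (t + 3*(3 + t)/F) = -6 + t + 3*(3 + t)/F)
(26475 + M)/(p(-56, -121) - 49481) = (26475 + 19507859/16940820)/((9 + 3*(-121) - 56*(-6 - 121))/(-56) - 49481) = 448527717359/(16940820*(-(9 - 363 - 56*(-127))/56 - 49481)) = 448527717359/(16940820*(-(9 - 363 + 7112)/56 - 49481)) = 448527717359/(16940820*(-1/56*6758 - 49481)) = 448527717359/(16940820*(-3379/28 - 49481)) = 448527717359/(16940820*(-1388847/28)) = (448527717359/16940820)*(-28/1388847) = -3139694021513/5882051758635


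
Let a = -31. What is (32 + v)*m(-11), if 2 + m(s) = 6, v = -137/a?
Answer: 4516/31 ≈ 145.68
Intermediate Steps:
v = 137/31 (v = -137/(-31) = -137*(-1/31) = 137/31 ≈ 4.4194)
m(s) = 4 (m(s) = -2 + 6 = 4)
(32 + v)*m(-11) = (32 + 137/31)*4 = (1129/31)*4 = 4516/31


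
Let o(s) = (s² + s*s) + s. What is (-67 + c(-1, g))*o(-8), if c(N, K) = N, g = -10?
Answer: -8160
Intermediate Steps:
o(s) = s + 2*s² (o(s) = (s² + s²) + s = 2*s² + s = s + 2*s²)
(-67 + c(-1, g))*o(-8) = (-67 - 1)*(-8*(1 + 2*(-8))) = -(-544)*(1 - 16) = -(-544)*(-15) = -68*120 = -8160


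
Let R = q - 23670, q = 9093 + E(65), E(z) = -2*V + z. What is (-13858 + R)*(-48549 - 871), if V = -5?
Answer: 1401551200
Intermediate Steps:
E(z) = 10 + z (E(z) = -2*(-5) + z = 10 + z)
q = 9168 (q = 9093 + (10 + 65) = 9093 + 75 = 9168)
R = -14502 (R = 9168 - 23670 = -14502)
(-13858 + R)*(-48549 - 871) = (-13858 - 14502)*(-48549 - 871) = -28360*(-49420) = 1401551200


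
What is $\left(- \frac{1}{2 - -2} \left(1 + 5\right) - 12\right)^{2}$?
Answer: $\frac{729}{4} \approx 182.25$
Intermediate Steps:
$\left(- \frac{1}{2 - -2} \left(1 + 5\right) - 12\right)^{2} = \left(- \frac{1}{2 + 2} \cdot 6 - 12\right)^{2} = \left(- \frac{1}{4} \cdot 6 - 12\right)^{2} = \left(\left(-1\right) \frac{1}{4} \cdot 6 - 12\right)^{2} = \left(\left(- \frac{1}{4}\right) 6 - 12\right)^{2} = \left(- \frac{3}{2} - 12\right)^{2} = \left(- \frac{27}{2}\right)^{2} = \frac{729}{4}$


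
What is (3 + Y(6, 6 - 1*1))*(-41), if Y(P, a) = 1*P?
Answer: -369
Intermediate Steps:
Y(P, a) = P
(3 + Y(6, 6 - 1*1))*(-41) = (3 + 6)*(-41) = 9*(-41) = -369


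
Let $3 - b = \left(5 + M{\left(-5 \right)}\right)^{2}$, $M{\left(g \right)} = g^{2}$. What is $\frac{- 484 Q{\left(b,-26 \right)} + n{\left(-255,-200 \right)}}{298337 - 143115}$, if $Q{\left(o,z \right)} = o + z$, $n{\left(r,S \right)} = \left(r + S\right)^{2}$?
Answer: $\frac{653757}{155222} \approx 4.2118$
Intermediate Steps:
$n{\left(r,S \right)} = \left(S + r\right)^{2}$
$b = -897$ ($b = 3 - \left(5 + \left(-5\right)^{2}\right)^{2} = 3 - \left(5 + 25\right)^{2} = 3 - 30^{2} = 3 - 900 = -897$)
$\frac{- 484 Q{\left(b,-26 \right)} + n{\left(-255,-200 \right)}}{298337 - 143115} = \frac{- 484 \left(-897 - 26\right) + \left(-200 - 255\right)^{2}}{298337 - 143115} = \frac{\left(-484\right) \left(-923\right) + \left(-455\right)^{2}}{155222} = \left(446732 + 207025\right) \frac{1}{155222} = 653757 \cdot \frac{1}{155222} = \frac{653757}{155222}$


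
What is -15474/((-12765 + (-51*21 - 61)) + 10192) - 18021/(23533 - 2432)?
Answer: 86583023/26059735 ≈ 3.3225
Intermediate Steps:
-15474/((-12765 + (-51*21 - 61)) + 10192) - 18021/(23533 - 2432) = -15474/((-12765 + (-1071 - 61)) + 10192) - 18021/21101 = -15474/((-12765 - 1132) + 10192) - 18021*1/21101 = -15474/(-13897 + 10192) - 18021/21101 = -15474/(-3705) - 18021/21101 = -15474*(-1/3705) - 18021/21101 = 5158/1235 - 18021/21101 = 86583023/26059735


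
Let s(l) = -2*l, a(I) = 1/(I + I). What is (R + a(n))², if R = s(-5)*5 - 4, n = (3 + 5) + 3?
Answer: 1026169/484 ≈ 2120.2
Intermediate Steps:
n = 11 (n = 8 + 3 = 11)
a(I) = 1/(2*I)
R = 46 (R = -2*(-5)*5 - 4 = 10*5 - 4 = 50 - 4 = 46)
(R + a(n))² = (46 + (½)/11)² = (46 + (½)*(1/11))² = (46 + 1/22)² = (1013/22)² = 1026169/484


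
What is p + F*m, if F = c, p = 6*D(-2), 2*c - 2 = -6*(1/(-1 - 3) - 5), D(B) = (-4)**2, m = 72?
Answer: 1302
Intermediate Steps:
D(B) = 16
c = 67/4 (c = 1 + (-6*(1/(-1 - 3) - 5))/2 = 1 + (-6*(1/(-4) - 5))/2 = 1 + (-6*(-1/4 - 5))/2 = 1 + (-6*(-21/4))/2 = 1 + (1/2)*(63/2) = 1 + 63/4 = 67/4 ≈ 16.750)
p = 96 (p = 6*16 = 96)
F = 67/4 ≈ 16.750
p + F*m = 96 + (67/4)*72 = 96 + 1206 = 1302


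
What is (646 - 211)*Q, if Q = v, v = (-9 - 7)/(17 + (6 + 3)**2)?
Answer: -3480/49 ≈ -71.020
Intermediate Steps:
v = -8/49 (v = -16/(17 + 9**2) = -16/(17 + 81) = -16/98 = -16*1/98 = -8/49 ≈ -0.16327)
Q = -8/49 ≈ -0.16327
(646 - 211)*Q = (646 - 211)*(-8/49) = 435*(-8/49) = -3480/49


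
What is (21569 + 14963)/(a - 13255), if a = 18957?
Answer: 18266/2851 ≈ 6.4069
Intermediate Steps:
(21569 + 14963)/(a - 13255) = (21569 + 14963)/(18957 - 13255) = 36532/5702 = 36532*(1/5702) = 18266/2851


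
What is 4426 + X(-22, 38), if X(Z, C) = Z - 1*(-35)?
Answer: 4439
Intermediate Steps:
X(Z, C) = 35 + Z (X(Z, C) = Z + 35 = 35 + Z)
4426 + X(-22, 38) = 4426 + (35 - 22) = 4426 + 13 = 4439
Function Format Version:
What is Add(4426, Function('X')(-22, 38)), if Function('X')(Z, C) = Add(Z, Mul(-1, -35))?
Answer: 4439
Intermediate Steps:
Function('X')(Z, C) = Add(35, Z) (Function('X')(Z, C) = Add(Z, 35) = Add(35, Z))
Add(4426, Function('X')(-22, 38)) = Add(4426, Add(35, -22)) = Add(4426, 13) = 4439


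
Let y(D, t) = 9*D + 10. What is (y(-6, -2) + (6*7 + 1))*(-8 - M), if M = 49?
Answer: 57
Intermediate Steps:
y(D, t) = 10 + 9*D
(y(-6, -2) + (6*7 + 1))*(-8 - M) = ((10 + 9*(-6)) + (6*7 + 1))*(-8 - 1*49) = ((10 - 54) + (42 + 1))*(-8 - 49) = (-44 + 43)*(-57) = -1*(-57) = 57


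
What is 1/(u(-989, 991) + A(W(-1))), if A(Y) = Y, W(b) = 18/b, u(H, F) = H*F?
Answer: -1/980117 ≈ -1.0203e-6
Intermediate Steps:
u(H, F) = F*H
1/(u(-989, 991) + A(W(-1))) = 1/(991*(-989) + 18/(-1)) = 1/(-980099 + 18*(-1)) = 1/(-980099 - 18) = 1/(-980117) = -1/980117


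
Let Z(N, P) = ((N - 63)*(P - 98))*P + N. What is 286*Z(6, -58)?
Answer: -147498780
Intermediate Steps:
Z(N, P) = N + P*(-98 + P)*(-63 + N) (Z(N, P) = ((-63 + N)*(-98 + P))*P + N = ((-98 + P)*(-63 + N))*P + N = P*(-98 + P)*(-63 + N) + N = N + P*(-98 + P)*(-63 + N))
286*Z(6, -58) = 286*(6 - 63*(-58)**2 + 6174*(-58) + 6*(-58)**2 - 98*6*(-58)) = 286*(6 - 63*3364 - 358092 + 6*3364 + 34104) = 286*(6 - 211932 - 358092 + 20184 + 34104) = 286*(-515730) = -147498780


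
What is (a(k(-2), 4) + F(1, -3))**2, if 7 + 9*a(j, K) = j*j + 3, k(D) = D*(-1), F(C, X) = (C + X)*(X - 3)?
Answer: 144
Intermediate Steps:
F(C, X) = (-3 + X)*(C + X) (F(C, X) = (C + X)*(-3 + X) = (-3 + X)*(C + X))
k(D) = -D
a(j, K) = -4/9 + j**2/9 (a(j, K) = -7/9 + (j*j + 3)/9 = -7/9 + (j**2 + 3)/9 = -7/9 + (3 + j**2)/9 = -7/9 + (1/3 + j**2/9) = -4/9 + j**2/9)
(a(k(-2), 4) + F(1, -3))**2 = ((-4/9 + (-1*(-2))**2/9) + ((-3)**2 - 3*1 - 3*(-3) + 1*(-3)))**2 = ((-4/9 + (1/9)*2**2) + (9 - 3 + 9 - 3))**2 = ((-4/9 + (1/9)*4) + 12)**2 = ((-4/9 + 4/9) + 12)**2 = (0 + 12)**2 = 12**2 = 144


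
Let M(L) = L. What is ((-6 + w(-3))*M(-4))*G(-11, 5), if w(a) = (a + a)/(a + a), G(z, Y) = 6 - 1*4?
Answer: 40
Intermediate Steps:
G(z, Y) = 2 (G(z, Y) = 6 - 4 = 2)
w(a) = 1 (w(a) = (2*a)/((2*a)) = (2*a)*(1/(2*a)) = 1)
((-6 + w(-3))*M(-4))*G(-11, 5) = ((-6 + 1)*(-4))*2 = -5*(-4)*2 = 20*2 = 40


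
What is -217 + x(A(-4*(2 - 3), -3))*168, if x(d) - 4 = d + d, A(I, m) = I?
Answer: 1799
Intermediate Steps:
x(d) = 4 + 2*d (x(d) = 4 + (d + d) = 4 + 2*d)
-217 + x(A(-4*(2 - 3), -3))*168 = -217 + (4 + 2*(-4*(2 - 3)))*168 = -217 + (4 + 2*(-4*(-1)))*168 = -217 + (4 + 2*4)*168 = -217 + (4 + 8)*168 = -217 + 12*168 = -217 + 2016 = 1799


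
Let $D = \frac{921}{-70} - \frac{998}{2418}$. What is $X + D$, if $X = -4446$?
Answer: $- \frac{377413399}{84630} \approx -4459.6$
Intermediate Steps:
$D = - \frac{1148419}{84630}$ ($D = 921 \left(- \frac{1}{70}\right) - \frac{499}{1209} = - \frac{921}{70} - \frac{499}{1209} = - \frac{1148419}{84630} \approx -13.57$)
$X + D = -4446 - \frac{1148419}{84630} = - \frac{377413399}{84630}$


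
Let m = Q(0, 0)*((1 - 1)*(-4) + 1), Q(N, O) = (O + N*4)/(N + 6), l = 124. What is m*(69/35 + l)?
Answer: 0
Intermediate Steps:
Q(N, O) = (O + 4*N)/(6 + N)
m = 0 (m = ((0 + 4*0)/(6 + 0))*((1 - 1)*(-4) + 1) = ((0 + 0)/6)*(0*(-4) + 1) = ((1/6)*0)*(0 + 1) = 0*1 = 0)
m*(69/35 + l) = 0*(69/35 + 124) = 0*(4409/35) = 0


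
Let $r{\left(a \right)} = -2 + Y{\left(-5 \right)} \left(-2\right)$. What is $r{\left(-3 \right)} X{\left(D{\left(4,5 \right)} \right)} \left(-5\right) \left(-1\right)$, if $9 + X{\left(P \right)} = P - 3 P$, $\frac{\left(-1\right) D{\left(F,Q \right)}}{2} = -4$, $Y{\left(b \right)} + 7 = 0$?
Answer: $-1500$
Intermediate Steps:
$Y{\left(b \right)} = -7$ ($Y{\left(b \right)} = -7 + 0 = -7$)
$D{\left(F,Q \right)} = 8$ ($D{\left(F,Q \right)} = \left(-2\right) \left(-4\right) = 8$)
$X{\left(P \right)} = -9 - 2 P$ ($X{\left(P \right)} = -9 + \left(P - 3 P\right) = -9 - 2 P$)
$r{\left(a \right)} = 12$ ($r{\left(a \right)} = -2 - -14 = -2 + 14 = 12$)
$r{\left(-3 \right)} X{\left(D{\left(4,5 \right)} \right)} \left(-5\right) \left(-1\right) = 12 \left(-9 - 16\right) \left(-5\right) \left(-1\right) = 12 \left(-25\right) \left(-5\right) \left(-1\right) = 12 \cdot 125 \left(-1\right) = 12 \left(-125\right) = -1500$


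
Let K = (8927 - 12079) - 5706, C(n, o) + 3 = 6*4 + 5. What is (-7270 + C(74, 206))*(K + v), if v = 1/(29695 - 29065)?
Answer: 20212712258/315 ≈ 6.4167e+7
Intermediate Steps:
C(n, o) = 26 (C(n, o) = -3 + (6*4 + 5) = -3 + (24 + 5) = -3 + 29 = 26)
v = 1/630 ≈ 0.0015873
K = -8858 (K = -3152 - 5706 = -8858)
(-7270 + C(74, 206))*(K + v) = (-7270 + 26)*(-8858 + 1/630) = -7244*(-5580539/630) = 20212712258/315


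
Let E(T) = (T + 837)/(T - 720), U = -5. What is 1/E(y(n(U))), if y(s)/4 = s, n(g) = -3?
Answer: -244/275 ≈ -0.88727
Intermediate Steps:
y(s) = 4*s
E(T) = (837 + T)/(-720 + T)
1/E(y(n(U))) = 1/((837 + 4*(-3))/(-720 + 4*(-3))) = 1/((837 - 12)/(-720 - 12)) = 1/(825/(-732)) = 1/(-1/732*825) = 1/(-275/244) = -244/275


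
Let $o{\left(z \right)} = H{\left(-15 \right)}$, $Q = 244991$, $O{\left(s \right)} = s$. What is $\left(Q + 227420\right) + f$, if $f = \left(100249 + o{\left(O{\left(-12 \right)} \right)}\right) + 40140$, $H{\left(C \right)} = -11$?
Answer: $612789$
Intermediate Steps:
$o{\left(z \right)} = -11$
$f = 140378$ ($f = \left(100249 - 11\right) + 40140 = 100238 + 40140 = 140378$)
$\left(Q + 227420\right) + f = \left(244991 + 227420\right) + 140378 = 472411 + 140378 = 612789$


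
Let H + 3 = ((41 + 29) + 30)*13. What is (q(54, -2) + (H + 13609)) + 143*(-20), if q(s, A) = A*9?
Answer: 12028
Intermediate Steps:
q(s, A) = 9*A
H = 1297 (H = -3 + ((41 + 29) + 30)*13 = -3 + (70 + 30)*13 = -3 + 100*13 = -3 + 1300 = 1297)
(q(54, -2) + (H + 13609)) + 143*(-20) = (9*(-2) + (1297 + 13609)) + 143*(-20) = (-18 + 14906) - 2860 = 14888 - 2860 = 12028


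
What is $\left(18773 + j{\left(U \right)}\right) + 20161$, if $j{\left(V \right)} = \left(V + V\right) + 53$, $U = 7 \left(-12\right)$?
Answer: $38819$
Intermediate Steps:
$U = -84$
$j{\left(V \right)} = 53 + 2 V$ ($j{\left(V \right)} = 2 V + 53 = 53 + 2 V$)
$\left(18773 + j{\left(U \right)}\right) + 20161 = \left(18773 + \left(53 + 2 \left(-84\right)\right)\right) + 20161 = \left(18773 + \left(53 - 168\right)\right) + 20161 = \left(18773 - 115\right) + 20161 = 18658 + 20161 = 38819$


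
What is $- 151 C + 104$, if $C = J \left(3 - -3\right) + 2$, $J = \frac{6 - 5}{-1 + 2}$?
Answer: $-1104$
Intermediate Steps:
$J = 1$ ($J = 1 \cdot 1^{-1} = 1 \cdot 1 = 1$)
$C = 8$ ($C = 1 \left(3 - -3\right) + 2 = 1 \left(3 + 3\right) + 2 = 1 \cdot 6 + 2 = 6 + 2 = 8$)
$- 151 C + 104 = \left(-151\right) 8 + 104 = -1208 + 104 = -1104$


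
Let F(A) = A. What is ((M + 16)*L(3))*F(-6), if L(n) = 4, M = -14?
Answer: -48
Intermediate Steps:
((M + 16)*L(3))*F(-6) = ((-14 + 16)*4)*(-6) = (2*4)*(-6) = 8*(-6) = -48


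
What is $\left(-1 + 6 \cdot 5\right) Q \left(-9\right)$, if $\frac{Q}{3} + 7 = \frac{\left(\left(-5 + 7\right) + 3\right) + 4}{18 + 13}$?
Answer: $\frac{162864}{31} \approx 5253.7$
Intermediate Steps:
$Q = - \frac{624}{31}$ ($Q = -21 + 3 \frac{\left(\left(-5 + 7\right) + 3\right) + 4}{18 + 13} = -21 + 3 \frac{\left(2 + 3\right) + 4}{31} = -21 + 3 \left(5 + 4\right) \frac{1}{31} = -21 + 3 \cdot 9 \cdot \frac{1}{31} = -21 + 3 \cdot \frac{9}{31} = -21 + \frac{27}{31} = - \frac{624}{31} \approx -20.129$)
$\left(-1 + 6 \cdot 5\right) Q \left(-9\right) = \left(-1 + 6 \cdot 5\right) \left(- \frac{624}{31}\right) \left(-9\right) = \left(-1 + 30\right) \left(- \frac{624}{31}\right) \left(-9\right) = 29 \left(- \frac{624}{31}\right) \left(-9\right) = \left(- \frac{18096}{31}\right) \left(-9\right) = \frac{162864}{31}$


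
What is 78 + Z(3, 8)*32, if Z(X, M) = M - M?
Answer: 78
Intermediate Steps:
Z(X, M) = 0
78 + Z(3, 8)*32 = 78 + 0*32 = 78 + 0 = 78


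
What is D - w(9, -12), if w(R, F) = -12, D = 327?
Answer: 339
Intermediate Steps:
D - w(9, -12) = 327 - 1*(-12) = 327 + 12 = 339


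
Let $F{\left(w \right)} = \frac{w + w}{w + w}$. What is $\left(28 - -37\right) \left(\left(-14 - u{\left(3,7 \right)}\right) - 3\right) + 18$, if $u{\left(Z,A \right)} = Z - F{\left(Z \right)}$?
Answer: $-1217$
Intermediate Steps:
$F{\left(w \right)} = 1$ ($F{\left(w \right)} = \frac{2 w}{2 w} = 2 w \frac{1}{2 w} = 1$)
$u{\left(Z,A \right)} = -1 + Z$ ($u{\left(Z,A \right)} = Z - 1 = -1 + Z$)
$\left(28 - -37\right) \left(\left(-14 - u{\left(3,7 \right)}\right) - 3\right) + 18 = \left(28 - -37\right) \left(\left(-14 - \left(-1 + 3\right)\right) - 3\right) + 18 = \left(28 + 37\right) \left(\left(-14 - 2\right) - 3\right) + 18 = 65 \left(\left(-14 - 2\right) - 3\right) + 18 = 65 \left(-16 - 3\right) + 18 = 65 \left(-19\right) + 18 = -1235 + 18 = -1217$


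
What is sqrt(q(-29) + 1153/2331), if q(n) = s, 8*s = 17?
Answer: sqrt(25304818)/3108 ≈ 1.6185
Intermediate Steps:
s = 17/8 (s = (1/8)*17 = 17/8 ≈ 2.1250)
q(n) = 17/8
sqrt(q(-29) + 1153/2331) = sqrt(17/8 + 1153/2331) = sqrt(48851/18648) = sqrt(25304818)/3108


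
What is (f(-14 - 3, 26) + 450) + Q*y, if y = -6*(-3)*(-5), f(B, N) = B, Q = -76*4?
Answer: 27793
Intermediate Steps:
Q = -304
y = -90 (y = 18*(-5) = -90)
(f(-14 - 3, 26) + 450) + Q*y = ((-14 - 3) + 450) - 304*(-90) = (-17 + 450) + 27360 = 433 + 27360 = 27793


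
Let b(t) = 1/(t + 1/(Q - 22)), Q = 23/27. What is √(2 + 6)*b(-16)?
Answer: -1142*√2/9163 ≈ -0.17626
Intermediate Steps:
Q = 23/27 (Q = 23*(1/27) = 23/27 ≈ 0.85185)
b(t) = 1/(-27/571 + t) (b(t) = 1/(t + 1/(23/27 - 22)) = 1/(t + 1/(-571/27)) = 1/(t - 27/571) = 1/(-27/571 + t))
√(2 + 6)*b(-16) = √(2 + 6)*(571/(-27 + 571*(-16))) = √8*(571/(-27 - 9136)) = (2*√2)*(571/(-9163)) = (2*√2)*(571*(-1/9163)) = (2*√2)*(-571/9163) = -1142*√2/9163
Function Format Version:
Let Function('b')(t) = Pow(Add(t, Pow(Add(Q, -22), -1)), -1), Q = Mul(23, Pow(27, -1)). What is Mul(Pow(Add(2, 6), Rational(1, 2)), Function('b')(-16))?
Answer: Mul(Rational(-1142, 9163), Pow(2, Rational(1, 2))) ≈ -0.17626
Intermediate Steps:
Q = Rational(23, 27) (Q = Mul(23, Rational(1, 27)) = Rational(23, 27) ≈ 0.85185)
Function('b')(t) = Pow(Add(Rational(-27, 571), t), -1) (Function('b')(t) = Pow(Add(t, Pow(Add(Rational(23, 27), -22), -1)), -1) = Pow(Add(t, Pow(Rational(-571, 27), -1)), -1) = Pow(Add(t, Rational(-27, 571)), -1) = Pow(Add(Rational(-27, 571), t), -1))
Mul(Pow(Add(2, 6), Rational(1, 2)), Function('b')(-16)) = Mul(Pow(Add(2, 6), Rational(1, 2)), Mul(571, Pow(Add(-27, Mul(571, -16)), -1))) = Mul(Pow(8, Rational(1, 2)), Mul(571, Pow(Add(-27, -9136), -1))) = Mul(Mul(2, Pow(2, Rational(1, 2))), Mul(571, Pow(-9163, -1))) = Mul(Mul(2, Pow(2, Rational(1, 2))), Mul(571, Rational(-1, 9163))) = Mul(Mul(2, Pow(2, Rational(1, 2))), Rational(-571, 9163)) = Mul(Rational(-1142, 9163), Pow(2, Rational(1, 2)))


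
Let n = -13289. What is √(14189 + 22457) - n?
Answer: 13289 + √36646 ≈ 13480.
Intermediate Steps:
√(14189 + 22457) - n = √(14189 + 22457) - 1*(-13289) = √36646 + 13289 = 13289 + √36646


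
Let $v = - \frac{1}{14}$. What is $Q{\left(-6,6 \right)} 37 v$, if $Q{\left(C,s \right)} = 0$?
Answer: $0$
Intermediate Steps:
$v = - \frac{1}{14}$ ($v = \left(-1\right) \frac{1}{14} = - \frac{1}{14} \approx -0.071429$)
$Q{\left(-6,6 \right)} 37 v = 0 \cdot 37 \left(- \frac{1}{14}\right) = 0 \left(- \frac{1}{14}\right) = 0$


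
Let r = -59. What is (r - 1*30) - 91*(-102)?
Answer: 9193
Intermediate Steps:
(r - 1*30) - 91*(-102) = (-59 - 1*30) - 91*(-102) = (-59 - 30) + 9282 = -89 + 9282 = 9193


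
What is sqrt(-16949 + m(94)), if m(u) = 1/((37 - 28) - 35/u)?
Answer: I*sqrt(11147636995)/811 ≈ 130.19*I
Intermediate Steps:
m(u) = 1/(9 - 35/u)
sqrt(-16949 + m(94)) = sqrt(-16949 + 94/(-35 + 9*94)) = sqrt(-16949 + 94/(-35 + 846)) = sqrt(-16949 + 94/811) = sqrt(-13745545/811) = I*sqrt(11147636995)/811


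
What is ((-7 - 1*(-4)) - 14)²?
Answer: 289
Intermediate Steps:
((-7 - 1*(-4)) - 14)² = ((-7 + 4) - 14)² = (-3 - 14)² = (-17)² = 289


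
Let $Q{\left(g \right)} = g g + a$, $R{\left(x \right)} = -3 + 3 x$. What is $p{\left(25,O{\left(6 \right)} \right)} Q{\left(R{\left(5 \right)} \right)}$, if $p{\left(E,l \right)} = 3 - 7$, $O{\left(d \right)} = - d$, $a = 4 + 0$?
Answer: $-592$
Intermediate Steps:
$a = 4$
$Q{\left(g \right)} = 4 + g^{2}$ ($Q{\left(g \right)} = g g + 4 = g^{2} + 4 = 4 + g^{2}$)
$p{\left(E,l \right)} = -4$
$p{\left(25,O{\left(6 \right)} \right)} Q{\left(R{\left(5 \right)} \right)} = - 4 \left(4 + \left(-3 + 3 \cdot 5\right)^{2}\right) = - 4 \left(4 + \left(-3 + 15\right)^{2}\right) = - 4 \left(4 + 12^{2}\right) = - 4 \left(4 + 144\right) = \left(-4\right) 148 = -592$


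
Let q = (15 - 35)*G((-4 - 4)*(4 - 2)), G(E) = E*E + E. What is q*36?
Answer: -172800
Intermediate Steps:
G(E) = E + E**2 (G(E) = E**2 + E = E + E**2)
q = -4800 (q = (15 - 35)*(((-4 - 4)*(4 - 2))*(1 + (-4 - 4)*(4 - 2))) = -20*(-8*2)*(1 - 8*2) = -(-320)*(1 - 16) = -(-320)*(-15) = -20*240 = -4800)
q*36 = -4800*36 = -172800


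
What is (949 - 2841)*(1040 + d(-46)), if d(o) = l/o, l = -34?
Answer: -45288804/23 ≈ -1.9691e+6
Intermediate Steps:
d(o) = -34/o
(949 - 2841)*(1040 + d(-46)) = (949 - 2841)*(1040 - 34/(-46)) = -1892*(1040 - 34*(-1/46)) = -1892*(1040 + 17/23) = -1892*23937/23 = -45288804/23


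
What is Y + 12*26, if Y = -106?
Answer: 206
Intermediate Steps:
Y + 12*26 = -106 + 12*26 = -106 + 312 = 206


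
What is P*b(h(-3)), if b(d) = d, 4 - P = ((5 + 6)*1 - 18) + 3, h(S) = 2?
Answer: 16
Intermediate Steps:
P = 8 (P = 4 - (((5 + 6)*1 - 18) + 3) = 4 - ((11*1 - 18) + 3) = 4 - ((11 - 18) + 3) = 4 - (-7 + 3) = 4 - 1*(-4) = 4 + 4 = 8)
P*b(h(-3)) = 8*2 = 16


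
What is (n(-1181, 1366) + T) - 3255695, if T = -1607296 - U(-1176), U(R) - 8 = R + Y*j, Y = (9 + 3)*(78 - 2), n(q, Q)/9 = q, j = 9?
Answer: -4880660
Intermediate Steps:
n(q, Q) = 9*q
Y = 912 (Y = 12*76 = 912)
U(R) = 8216 + R (U(R) = 8 + (R + 912*9) = 8 + (R + 8208) = 8 + (8208 + R) = 8216 + R)
T = -1614336 (T = -1607296 - (8216 - 1176) = -1607296 - 1*7040 = -1607296 - 7040 = -1614336)
(n(-1181, 1366) + T) - 3255695 = (9*(-1181) - 1614336) - 3255695 = (-10629 - 1614336) - 3255695 = -1624965 - 3255695 = -4880660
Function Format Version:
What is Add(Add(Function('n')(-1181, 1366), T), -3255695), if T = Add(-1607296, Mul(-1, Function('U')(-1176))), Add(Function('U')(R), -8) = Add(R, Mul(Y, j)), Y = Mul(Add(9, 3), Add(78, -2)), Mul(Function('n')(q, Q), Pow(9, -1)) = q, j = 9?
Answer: -4880660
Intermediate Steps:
Function('n')(q, Q) = Mul(9, q)
Y = 912 (Y = Mul(12, 76) = 912)
Function('U')(R) = Add(8216, R) (Function('U')(R) = Add(8, Add(R, Mul(912, 9))) = Add(8, Add(R, 8208)) = Add(8, Add(8208, R)) = Add(8216, R))
T = -1614336 (T = Add(-1607296, Mul(-1, Add(8216, -1176))) = Add(-1607296, Mul(-1, 7040)) = Add(-1607296, -7040) = -1614336)
Add(Add(Function('n')(-1181, 1366), T), -3255695) = Add(Add(Mul(9, -1181), -1614336), -3255695) = Add(Add(-10629, -1614336), -3255695) = Add(-1624965, -3255695) = -4880660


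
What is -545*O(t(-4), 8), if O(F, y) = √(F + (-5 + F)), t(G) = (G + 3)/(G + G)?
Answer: -545*I*√19/2 ≈ -1187.8*I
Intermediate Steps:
t(G) = (3 + G)/(2*G) (t(G) = (3 + G)/((2*G)) = (3 + G)*(1/(2*G)) = (3 + G)/(2*G))
O(F, y) = √(-5 + 2*F)
-545*O(t(-4), 8) = -545*√(-5 + 2*((½)*(3 - 4)/(-4))) = -545*√(-5 + 2*((½)*(-¼)*(-1))) = -545*√(-5 + 2*(⅛)) = -545*√(-5 + ¼) = -545*I*√19/2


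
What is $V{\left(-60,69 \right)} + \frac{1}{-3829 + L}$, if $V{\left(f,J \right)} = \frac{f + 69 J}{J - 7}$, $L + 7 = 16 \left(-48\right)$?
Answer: $\frac{10821671}{142724} \approx 75.822$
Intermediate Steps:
$L = -775$ ($L = -7 + 16 \left(-48\right) = -7 - 768 = -775$)
$V{\left(f,J \right)} = \frac{f + 69 J}{-7 + J}$
$V{\left(-60,69 \right)} + \frac{1}{-3829 + L} = \frac{-60 + 69 \cdot 69}{-7 + 69} + \frac{1}{-3829 - 775} = \frac{-60 + 4761}{62} + \frac{1}{-4604} = \frac{1}{62} \cdot 4701 - \frac{1}{4604} = \frac{4701}{62} - \frac{1}{4604} = \frac{10821671}{142724}$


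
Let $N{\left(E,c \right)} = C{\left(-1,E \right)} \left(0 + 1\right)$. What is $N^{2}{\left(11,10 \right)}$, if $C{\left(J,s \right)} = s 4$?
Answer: $1936$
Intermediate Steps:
$C{\left(J,s \right)} = 4 s$
$N{\left(E,c \right)} = 4 E$ ($N{\left(E,c \right)} = 4 E \left(0 + 1\right) = 4 E 1 = 4 E$)
$N^{2}{\left(11,10 \right)} = \left(4 \cdot 11\right)^{2} = 44^{2} = 1936$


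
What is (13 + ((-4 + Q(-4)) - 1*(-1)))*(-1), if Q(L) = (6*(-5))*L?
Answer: -130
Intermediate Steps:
Q(L) = -30*L
(13 + ((-4 + Q(-4)) - 1*(-1)))*(-1) = (13 + ((-4 - 30*(-4)) - 1*(-1)))*(-1) = (13 + ((-4 + 120) + 1))*(-1) = (13 + (116 + 1))*(-1) = (13 + 117)*(-1) = 130*(-1) = -130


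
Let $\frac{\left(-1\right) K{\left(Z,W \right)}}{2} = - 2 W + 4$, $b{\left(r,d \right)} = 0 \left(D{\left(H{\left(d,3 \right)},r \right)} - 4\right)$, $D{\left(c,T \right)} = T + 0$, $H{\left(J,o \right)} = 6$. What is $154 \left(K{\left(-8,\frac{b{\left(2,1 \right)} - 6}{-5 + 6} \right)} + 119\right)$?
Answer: $13398$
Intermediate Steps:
$D{\left(c,T \right)} = T$
$b{\left(r,d \right)} = 0$ ($b{\left(r,d \right)} = 0 \left(r - 4\right) = 0 \left(-4 + r\right) = 0$)
$K{\left(Z,W \right)} = -8 + 4 W$ ($K{\left(Z,W \right)} = - 2 \left(- 2 W + 4\right) = - 2 \left(4 - 2 W\right) = -8 + 4 W$)
$154 \left(K{\left(-8,\frac{b{\left(2,1 \right)} - 6}{-5 + 6} \right)} + 119\right) = 154 \left(\left(-8 + 4 \frac{0 - 6}{-5 + 6}\right) + 119\right) = 154 \left(\left(-8 + 4 \left(- \frac{6}{1}\right)\right) + 119\right) = 154 \left(\left(-8 + 4 \left(\left(-6\right) 1\right)\right) + 119\right) = 154 \left(\left(-8 + 4 \left(-6\right)\right) + 119\right) = 154 \left(\left(-8 - 24\right) + 119\right) = 154 \left(-32 + 119\right) = 154 \cdot 87 = 13398$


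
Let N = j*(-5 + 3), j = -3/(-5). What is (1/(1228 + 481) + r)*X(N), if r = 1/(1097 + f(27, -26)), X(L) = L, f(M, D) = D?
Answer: -1112/610113 ≈ -0.0018226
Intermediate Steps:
j = ⅗ (j = -3*(-⅕) = ⅗ ≈ 0.60000)
N = -6/5 (N = 3*(-5 + 3)/5 = (⅗)*(-2) = -6/5 ≈ -1.2000)
r = 1/1071 (r = 1/(1097 - 26) = 1/1071 ≈ 0.00093371)
(1/(1228 + 481) + r)*X(N) = (1/(1228 + 481) + 1/1071)*(-6/5) = (1/1709 + 1/1071)*(-6/5) = (2780/1830339)*(-6/5) = -1112/610113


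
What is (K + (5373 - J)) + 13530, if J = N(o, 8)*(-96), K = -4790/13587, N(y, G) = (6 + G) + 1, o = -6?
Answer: 276395551/13587 ≈ 20343.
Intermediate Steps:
N(y, G) = 7 + G
K = -4790/13587 (K = -4790*1/13587 = -4790/13587 ≈ -0.35254)
J = -1440 (J = (7 + 8)*(-96) = 15*(-96) = -1440)
(K + (5373 - J)) + 13530 = (-4790/13587 + (5373 - 1*(-1440))) + 13530 = (-4790/13587 + (5373 + 1440)) + 13530 = (-4790/13587 + 6813) + 13530 = 92563441/13587 + 13530 = 276395551/13587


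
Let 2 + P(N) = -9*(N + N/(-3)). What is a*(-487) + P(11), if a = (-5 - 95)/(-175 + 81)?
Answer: -27546/47 ≈ -586.08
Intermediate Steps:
P(N) = -2 - 6*N (P(N) = -2 - 9*(N + N/(-3)) = -2 - 9*(N + N*(-⅓)) = -2 - 9*(N - N/3) = -2 - 6*N)
a = 50/47 (a = -100/(-94) = -100*(-1/94) = 50/47 ≈ 1.0638)
a*(-487) + P(11) = (50/47)*(-487) + (-2 - 6*11) = -24350/47 + (-2 - 66) = -24350/47 - 68 = -27546/47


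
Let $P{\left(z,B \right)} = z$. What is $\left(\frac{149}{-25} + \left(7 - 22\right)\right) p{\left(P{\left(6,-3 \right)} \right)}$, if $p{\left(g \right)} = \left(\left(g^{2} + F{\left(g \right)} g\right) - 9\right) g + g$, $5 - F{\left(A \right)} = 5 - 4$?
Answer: $- \frac{163488}{25} \approx -6539.5$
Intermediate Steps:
$F{\left(A \right)} = 4$ ($F{\left(A \right)} = 5 - \left(5 - 4\right) = 5 - 1 = 4$)
$p{\left(g \right)} = g + g \left(-9 + g^{2} + 4 g\right)$ ($p{\left(g \right)} = \left(\left(g^{2} + 4 g\right) - 9\right) g + g = \left(-9 + g^{2} + 4 g\right) g + g = g \left(-9 + g^{2} + 4 g\right) + g = g + g \left(-9 + g^{2} + 4 g\right)$)
$\left(\frac{149}{-25} + \left(7 - 22\right)\right) p{\left(P{\left(6,-3 \right)} \right)} = \left(\frac{149}{-25} + \left(7 - 22\right)\right) 6 \left(-8 + 6^{2} + 4 \cdot 6\right) = \left(149 \left(- \frac{1}{25}\right) - 15\right) 6 \left(-8 + 36 + 24\right) = \left(- \frac{149}{25} - 15\right) 6 \cdot 52 = \left(- \frac{524}{25}\right) 312 = - \frac{163488}{25}$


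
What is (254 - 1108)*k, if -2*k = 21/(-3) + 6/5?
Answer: -12383/5 ≈ -2476.6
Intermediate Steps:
k = 29/10 (k = -(21/(-3) + 6/5)/2 = -(21*(-⅓) + 6*(⅕))/2 = -(-7 + 6/5)/2 = -½*(-29/5) = 29/10 ≈ 2.9000)
(254 - 1108)*k = (254 - 1108)*(29/10) = -854*29/10 = -12383/5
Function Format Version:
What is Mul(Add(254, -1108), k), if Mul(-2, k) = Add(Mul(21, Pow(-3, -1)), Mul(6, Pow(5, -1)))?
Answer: Rational(-12383, 5) ≈ -2476.6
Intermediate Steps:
k = Rational(29, 10) (k = Mul(Rational(-1, 2), Add(Mul(21, Pow(-3, -1)), Mul(6, Pow(5, -1)))) = Mul(Rational(-1, 2), Add(Mul(21, Rational(-1, 3)), Mul(6, Rational(1, 5)))) = Mul(Rational(-1, 2), Add(-7, Rational(6, 5))) = Mul(Rational(-1, 2), Rational(-29, 5)) = Rational(29, 10) ≈ 2.9000)
Mul(Add(254, -1108), k) = Mul(Add(254, -1108), Rational(29, 10)) = Mul(-854, Rational(29, 10)) = Rational(-12383, 5)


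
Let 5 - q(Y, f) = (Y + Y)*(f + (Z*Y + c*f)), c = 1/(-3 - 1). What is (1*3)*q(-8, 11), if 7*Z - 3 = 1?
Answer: 1341/7 ≈ 191.57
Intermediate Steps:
Z = 4/7 (Z = 3/7 + (1/7)*1 = 3/7 + 1/7 = 4/7 ≈ 0.57143)
c = -1/4 (c = 1/(-4) = -1/4 ≈ -0.25000)
q(Y, f) = 5 - 2*Y*(3*f/4 + 4*Y/7) (q(Y, f) = 5 - (Y + Y)*(f + (4*Y/7 - f/4)) = 5 - 2*Y*(f + (-f/4 + 4*Y/7)) = 5 - 2*Y*(3*f/4 + 4*Y/7))
(1*3)*q(-8, 11) = (1*3)*(5 - 8/7*(-8)**2 - 3/2*(-8)*11) = 3*(5 - 8/7*64 + 132) = 3*(5 - 512/7 + 132) = 3*(447/7) = 1341/7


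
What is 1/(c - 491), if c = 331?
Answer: -1/160 ≈ -0.0062500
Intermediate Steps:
1/(c - 491) = 1/(331 - 491) = 1/(-160) = -1/160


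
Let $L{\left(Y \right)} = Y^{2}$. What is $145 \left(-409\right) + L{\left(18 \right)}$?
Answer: $-58981$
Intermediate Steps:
$145 \left(-409\right) + L{\left(18 \right)} = 145 \left(-409\right) + 18^{2} = -59305 + 324 = -58981$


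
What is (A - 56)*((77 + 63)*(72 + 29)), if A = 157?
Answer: 1428140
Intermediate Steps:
(A - 56)*((77 + 63)*(72 + 29)) = (157 - 56)*((77 + 63)*(72 + 29)) = 101*(140*101) = 101*14140 = 1428140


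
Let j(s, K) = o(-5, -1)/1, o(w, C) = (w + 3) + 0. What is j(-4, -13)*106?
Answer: -212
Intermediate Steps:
o(w, C) = 3 + w (o(w, C) = (3 + w) + 0 = 3 + w)
j(s, K) = -2 (j(s, K) = (3 - 5)/1 = -2*1 = -2)
j(-4, -13)*106 = -2*106 = -212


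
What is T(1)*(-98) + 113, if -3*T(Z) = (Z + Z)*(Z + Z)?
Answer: 731/3 ≈ 243.67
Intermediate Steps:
T(Z) = -4*Z²/3 (T(Z) = -(Z + Z)*(Z + Z)/3 = -2*Z*2*Z/3 = -4*Z²/3)
T(1)*(-98) + 113 = -4/3*1²*(-98) + 113 = -4/3*1*(-98) + 113 = -4/3*(-98) + 113 = 392/3 + 113 = 731/3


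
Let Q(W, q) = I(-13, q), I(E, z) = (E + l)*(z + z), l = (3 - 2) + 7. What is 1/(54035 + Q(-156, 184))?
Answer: 1/52195 ≈ 1.9159e-5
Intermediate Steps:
l = 8 (l = 1 + 7 = 8)
I(E, z) = 2*z*(8 + E) (I(E, z) = (E + 8)*(z + z) = (8 + E)*(2*z) = 2*z*(8 + E))
Q(W, q) = -10*q (Q(W, q) = 2*q*(8 - 13) = 2*q*(-5) = -10*q)
1/(54035 + Q(-156, 184)) = 1/(54035 - 10*184) = 1/(54035 - 1840) = 1/52195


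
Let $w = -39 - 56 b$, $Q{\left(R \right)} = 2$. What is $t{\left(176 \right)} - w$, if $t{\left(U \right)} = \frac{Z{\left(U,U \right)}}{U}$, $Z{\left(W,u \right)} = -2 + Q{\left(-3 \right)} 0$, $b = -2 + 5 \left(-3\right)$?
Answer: $- \frac{80345}{88} \approx -913.01$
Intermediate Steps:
$b = -17$ ($b = -2 - 15 = -17$)
$Z{\left(W,u \right)} = -2$ ($Z{\left(W,u \right)} = -2 + 2 \cdot 0 = -2 + 0 = -2$)
$w = 913$ ($w = -39 - -952 = -39 + 952 = 913$)
$t{\left(U \right)} = - \frac{2}{U}$
$t{\left(176 \right)} - w = - \frac{2}{176} - 913 = \left(-2\right) \frac{1}{176} - 913 = - \frac{1}{88} - 913 = - \frac{80345}{88}$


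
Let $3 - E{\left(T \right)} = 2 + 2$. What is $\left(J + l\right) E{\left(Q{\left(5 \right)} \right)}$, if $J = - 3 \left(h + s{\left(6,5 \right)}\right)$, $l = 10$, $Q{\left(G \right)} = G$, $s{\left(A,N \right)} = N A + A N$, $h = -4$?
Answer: $158$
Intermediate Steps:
$s{\left(A,N \right)} = 2 A N$ ($s{\left(A,N \right)} = A N + A N = 2 A N$)
$E{\left(T \right)} = -1$ ($E{\left(T \right)} = 3 - \left(2 + 2\right) = 3 - 4 = -1$)
$J = -168$ ($J = - 3 \left(-4 + 2 \cdot 6 \cdot 5\right) = - 3 \left(-4 + 60\right) = \left(-3\right) 56 = -168$)
$\left(J + l\right) E{\left(Q{\left(5 \right)} \right)} = \left(-168 + 10\right) \left(-1\right) = \left(-158\right) \left(-1\right) = 158$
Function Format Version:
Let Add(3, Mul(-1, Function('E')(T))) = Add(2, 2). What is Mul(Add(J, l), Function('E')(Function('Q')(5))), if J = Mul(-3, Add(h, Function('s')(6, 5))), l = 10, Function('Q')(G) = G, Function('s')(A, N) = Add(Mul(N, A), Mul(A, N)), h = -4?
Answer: 158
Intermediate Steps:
Function('s')(A, N) = Mul(2, A, N) (Function('s')(A, N) = Add(Mul(A, N), Mul(A, N)) = Mul(2, A, N))
Function('E')(T) = -1 (Function('E')(T) = Add(3, Mul(-1, Add(2, 2))) = Add(3, Mul(-1, 4)) = Add(3, -4) = -1)
J = -168 (J = Mul(-3, Add(-4, Mul(2, 6, 5))) = Mul(-3, Add(-4, 60)) = Mul(-3, 56) = -168)
Mul(Add(J, l), Function('E')(Function('Q')(5))) = Mul(Add(-168, 10), -1) = Mul(-158, -1) = 158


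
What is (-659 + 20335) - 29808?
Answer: -10132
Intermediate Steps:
(-659 + 20335) - 29808 = 19676 - 29808 = -10132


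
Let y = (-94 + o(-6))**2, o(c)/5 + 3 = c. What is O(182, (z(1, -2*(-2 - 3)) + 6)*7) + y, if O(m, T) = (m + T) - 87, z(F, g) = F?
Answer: 19465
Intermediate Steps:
o(c) = -15 + 5*c
y = 19321 (y = (-94 + (-15 + 5*(-6)))**2 = (-94 + (-15 - 30))**2 = (-94 - 45)**2 = (-139)**2 = 19321)
O(m, T) = -87 + T + m (O(m, T) = (T + m) - 87 = -87 + T + m)
O(182, (z(1, -2*(-2 - 3)) + 6)*7) + y = (-87 + (1 + 6)*7 + 182) + 19321 = (-87 + 7*7 + 182) + 19321 = (-87 + 49 + 182) + 19321 = 144 + 19321 = 19465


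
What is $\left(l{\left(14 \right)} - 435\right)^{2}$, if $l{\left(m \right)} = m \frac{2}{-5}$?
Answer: $\frac{4853209}{25} \approx 1.9413 \cdot 10^{5}$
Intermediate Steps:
$l{\left(m \right)} = - \frac{2 m}{5}$ ($l{\left(m \right)} = m 2 \left(- \frac{1}{5}\right) = m \left(- \frac{2}{5}\right) = - \frac{2 m}{5}$)
$\left(l{\left(14 \right)} - 435\right)^{2} = \left(\left(- \frac{2}{5}\right) 14 - 435\right)^{2} = \left(- \frac{28}{5} - 435\right)^{2} = \left(- \frac{2203}{5}\right)^{2} = \frac{4853209}{25}$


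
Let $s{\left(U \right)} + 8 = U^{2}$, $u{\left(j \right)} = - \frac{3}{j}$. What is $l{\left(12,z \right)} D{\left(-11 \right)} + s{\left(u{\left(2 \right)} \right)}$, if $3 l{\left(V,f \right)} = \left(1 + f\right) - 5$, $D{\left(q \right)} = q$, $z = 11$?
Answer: $- \frac{377}{12} \approx -31.417$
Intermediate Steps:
$l{\left(V,f \right)} = - \frac{4}{3} + \frac{f}{3}$ ($l{\left(V,f \right)} = \frac{\left(1 + f\right) - 5}{3} = \frac{-4 + f}{3} = - \frac{4}{3} + \frac{f}{3}$)
$s{\left(U \right)} = -8 + U^{2}$
$l{\left(12,z \right)} D{\left(-11 \right)} + s{\left(u{\left(2 \right)} \right)} = \left(- \frac{4}{3} + \frac{1}{3} \cdot 11\right) \left(-11\right) - \left(8 - \left(- \frac{3}{2}\right)^{2}\right) = \left(- \frac{4}{3} + \frac{11}{3}\right) \left(-11\right) - \left(8 - \left(\left(-3\right) \frac{1}{2}\right)^{2}\right) = \frac{7}{3} \left(-11\right) - \left(8 - \left(- \frac{3}{2}\right)^{2}\right) = - \frac{77}{3} + \left(-8 + \frac{9}{4}\right) = - \frac{77}{3} - \frac{23}{4} = - \frac{377}{12}$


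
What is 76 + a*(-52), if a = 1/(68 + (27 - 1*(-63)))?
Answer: 5978/79 ≈ 75.671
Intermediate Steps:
a = 1/158 (a = 1/(68 + (27 + 63)) = 1/(68 + 90) = 1/158 ≈ 0.0063291)
76 + a*(-52) = 76 + (1/158)*(-52) = 76 - 26/79 = 5978/79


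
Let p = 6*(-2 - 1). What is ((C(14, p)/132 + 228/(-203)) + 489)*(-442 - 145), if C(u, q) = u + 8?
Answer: -348934519/1218 ≈ -2.8648e+5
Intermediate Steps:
p = -18 (p = 6*(-3) = -18)
C(u, q) = 8 + u
((C(14, p)/132 + 228/(-203)) + 489)*(-442 - 145) = (((8 + 14)/132 + 228/(-203)) + 489)*(-442 - 145) = ((22*(1/132) + 228*(-1/203)) + 489)*(-587) = ((1/6 - 228/203) + 489)*(-587) = (-1165/1218 + 489)*(-587) = (594437/1218)*(-587) = -348934519/1218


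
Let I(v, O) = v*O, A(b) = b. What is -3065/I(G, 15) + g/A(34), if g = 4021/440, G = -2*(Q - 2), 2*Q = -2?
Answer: -4549051/134640 ≈ -33.787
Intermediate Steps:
Q = -1 (Q = (1/2)*(-2) = -1)
G = 6 (G = -2*(-1 - 2) = -2*(-3) = 6)
I(v, O) = O*v
g = 4021/440 (g = 4021*(1/440) = 4021/440 ≈ 9.1386)
-3065/I(G, 15) + g/A(34) = -3065/(15*6) + (4021/440)/34 = -3065/90 + (4021/440)*(1/34) = -3065*1/90 + 4021/14960 = -613/18 + 4021/14960 = -4549051/134640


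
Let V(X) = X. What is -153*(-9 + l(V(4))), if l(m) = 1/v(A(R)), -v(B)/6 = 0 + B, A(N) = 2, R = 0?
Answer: 5559/4 ≈ 1389.8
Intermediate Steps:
v(B) = -6*B (v(B) = -6*(0 + B) = -6*B)
l(m) = -1/12 (l(m) = 1/(-6*2) = 1/(-12) = -1/12)
-153*(-9 + l(V(4))) = -153*(-9 - 1/12) = -153*(-109/12) = 5559/4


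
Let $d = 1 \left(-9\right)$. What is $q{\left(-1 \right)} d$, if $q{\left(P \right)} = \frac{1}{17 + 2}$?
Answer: $- \frac{9}{19} \approx -0.47368$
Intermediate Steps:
$q{\left(P \right)} = \frac{1}{19}$
$d = -9$
$q{\left(-1 \right)} d = \frac{1}{19} \left(-9\right) = - \frac{9}{19}$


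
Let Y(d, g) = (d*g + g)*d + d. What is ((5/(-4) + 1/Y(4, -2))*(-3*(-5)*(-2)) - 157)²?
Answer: 126736/9 ≈ 14082.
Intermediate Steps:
Y(d, g) = d + d*(g + d*g) (Y(d, g) = (g + d*g)*d + d = d*(g + d*g) + d = d + d*(g + d*g))
((5/(-4) + 1/Y(4, -2))*(-3*(-5)*(-2)) - 157)² = ((5/(-4) + 1/(4*(1 - 2 + 4*(-2))))*(-3*(-5)*(-2)) - 157)² = ((5*(-¼) + 1/(4*(1 - 2 - 8)))*(15*(-2)) - 157)² = ((-5/4 + 1/(4*(-9)))*(-30) - 157)² = ((-5/4 + 1/(-36))*(-30) - 157)² = ((-5/4 + 1*(-1/36))*(-30) - 157)² = ((-5/4 - 1/36)*(-30) - 157)² = (-23/18*(-30) - 157)² = (115/3 - 157)² = (-356/3)² = 126736/9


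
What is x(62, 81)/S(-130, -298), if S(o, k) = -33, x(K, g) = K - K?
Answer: 0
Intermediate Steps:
x(K, g) = 0
x(62, 81)/S(-130, -298) = 0/(-33) = 0*(-1/33) = 0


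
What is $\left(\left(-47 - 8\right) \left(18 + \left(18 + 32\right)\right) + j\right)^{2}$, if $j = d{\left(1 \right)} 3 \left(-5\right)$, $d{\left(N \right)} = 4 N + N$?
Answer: $14554225$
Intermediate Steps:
$d{\left(N \right)} = 5 N$
$j = -75$ ($j = 5 \cdot 1 \cdot 3 \left(-5\right) = 5 \cdot 3 \left(-5\right) = 15 \left(-5\right) = -75$)
$\left(\left(-47 - 8\right) \left(18 + \left(18 + 32\right)\right) + j\right)^{2} = \left(\left(-47 - 8\right) \left(18 + \left(18 + 32\right)\right) - 75\right)^{2} = \left(- 55 \left(18 + 50\right) - 75\right)^{2} = \left(\left(-55\right) 68 - 75\right)^{2} = \left(-3740 - 75\right)^{2} = \left(-3815\right)^{2} = 14554225$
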